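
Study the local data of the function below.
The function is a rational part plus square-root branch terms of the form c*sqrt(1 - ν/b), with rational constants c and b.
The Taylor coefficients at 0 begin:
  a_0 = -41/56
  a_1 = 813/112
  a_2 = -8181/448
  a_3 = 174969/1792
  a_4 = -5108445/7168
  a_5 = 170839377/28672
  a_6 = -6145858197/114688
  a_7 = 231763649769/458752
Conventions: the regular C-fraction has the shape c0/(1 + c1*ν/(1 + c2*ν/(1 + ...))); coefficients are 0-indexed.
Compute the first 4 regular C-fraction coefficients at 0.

The regular C-fraction coefficients are [-41/56, 813/82, -328839/44444, -583553/606227].

Taylor coefficients (read off): a_0 = -41/56, a_1 = 813/112, a_2 = -8181/448, a_3 = 174969/1792.
c0 = a_0 = -41/56. Peel one level at a time: if S = 1 + c*ν/S' with S'(0) = 1, then c is the ν-coefficient of S and S' = c*ν/(S - 1).
S_1 = c0/f = 1 + (813/82)*ν + (986517/13448)*ν^2 + ...; c1 = 813/82.
S_2 = c1*ν/(S_1 - 1) = 1 + (-328839/44444)*ν + (-2092251/293764)*ν^2 + ...; c2 = -328839/44444.
S_3 = c2*ν/(S_2 - 1) = 1 + (-583553/606227)*ν + ...; c3 = -583553/606227.


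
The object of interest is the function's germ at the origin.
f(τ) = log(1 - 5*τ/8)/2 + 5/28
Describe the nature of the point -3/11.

The point is a regular point.

There is no denominator, hence no pole anywhere.
Branch term log(1 - τ/(8/5)): argument at -3/11 is 103/88, nonzero, so -3/11 is not its branch point (a point on a principal cut is still regular for the continued germ).
So the germ continues analytically to -3/11.


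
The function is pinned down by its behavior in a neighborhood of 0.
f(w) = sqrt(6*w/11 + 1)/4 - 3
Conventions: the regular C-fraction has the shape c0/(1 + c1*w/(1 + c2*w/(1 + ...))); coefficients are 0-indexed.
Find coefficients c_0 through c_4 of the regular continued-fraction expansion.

Taylor coefficients (expand at 0): a_0 = -11/4, a_1 = 3/44, a_2 = -9/968, a_3 = 27/10648, a_4 = -405/468512.
c0 = a_0 = -11/4. Peel one level at a time: if S = 1 + c*w/S' with S'(0) = 1, then c is the w-coefficient of S and S' = c*w/(S - 1).
S_1 = c0/f = 1 + (3/121)*w + (-81/29282)*w^2 + ...; c1 = 3/121.
S_2 = c1*w/(S_1 - 1) = 1 + (27/242)*w + (-9/484)*w^2 + ...; c2 = 27/242.
S_3 = c2*w/(S_2 - 1) = 1 + (1/6)*w + (-7/396)*w^2 + ...; c3 = 1/6.
S_4 = c3*w/(S_3 - 1) = 1 + (7/66)*w + ...; c4 = 7/66.

The regular C-fraction coefficients are [-11/4, 3/121, 27/242, 1/6, 7/66].


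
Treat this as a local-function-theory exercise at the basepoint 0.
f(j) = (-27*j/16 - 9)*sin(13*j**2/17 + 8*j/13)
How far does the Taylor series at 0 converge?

The radius of convergence is infinite.

The factor sin(13*j**2/17 + 8*j/13) is entire and contributes no finite singular point.
The polynomial part has no poles.
No finite singular points: the Taylor series at 0 converges everywhere.


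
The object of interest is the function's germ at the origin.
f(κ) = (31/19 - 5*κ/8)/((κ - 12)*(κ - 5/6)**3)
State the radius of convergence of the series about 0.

Denominator factor (κ - 12): pole of order 1 at 12, modulus 12.
Denominator factor (κ - 5/6)^3: pole of order 3 at 5/6, modulus 5/6.
The radius of convergence is the smallest modulus among the singular points: 5/6.

The radius of convergence is 5/6.


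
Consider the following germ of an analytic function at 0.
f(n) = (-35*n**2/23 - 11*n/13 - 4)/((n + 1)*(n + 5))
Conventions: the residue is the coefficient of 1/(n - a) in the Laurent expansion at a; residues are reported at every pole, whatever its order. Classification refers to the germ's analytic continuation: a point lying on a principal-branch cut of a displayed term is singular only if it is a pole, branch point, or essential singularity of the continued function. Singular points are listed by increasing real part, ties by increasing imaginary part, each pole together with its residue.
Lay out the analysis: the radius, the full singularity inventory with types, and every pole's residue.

Denominator factor (n + 1): pole of order 1 at -1, modulus 1.
Denominator factor (n + 5): pole of order 1 at -5, modulus 5.
The radius of convergence is the smallest modulus among the singular points: 1.
At the order-1 pole -5 set g(n) = (n - (-5))*f(n) = (-35*n**2/23 - 11*n/13 - 4)/(n + 1).
Simple pole: residue = g(a) at a = -5, which is 5653/598.
At the order-1 pole -1 set g(n) = (n - (-1))*f(n) = (-35*n**2/23 - 11*n/13 - 4)/(n + 5).
Simple pole: residue = g(a) at a = -1, which is -699/598.
List the singular points by increasing real part (a conjugate pair: the negative imaginary part first).

Radius of convergence at 0: 1.
At -5: a pole of order 1; residue 5653/598.
At -1: a pole of order 1; residue -699/598.


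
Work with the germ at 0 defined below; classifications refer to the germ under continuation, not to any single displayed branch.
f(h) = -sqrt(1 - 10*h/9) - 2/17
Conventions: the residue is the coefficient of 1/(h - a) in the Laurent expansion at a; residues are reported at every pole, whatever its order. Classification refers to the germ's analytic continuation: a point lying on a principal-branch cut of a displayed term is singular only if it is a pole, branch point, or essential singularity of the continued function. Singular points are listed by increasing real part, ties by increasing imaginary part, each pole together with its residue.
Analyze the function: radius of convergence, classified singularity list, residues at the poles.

Branch term (-1)*sqrt(1 - h/(9/10)): its argument vanishes at h = 9/10, a square-root branch point, modulus 9/10.
The radius of convergence is the smallest modulus among the singular points: 9/10.

Radius of convergence at 0: 9/10.
At 9/10: an algebraic (square-root) branch point.


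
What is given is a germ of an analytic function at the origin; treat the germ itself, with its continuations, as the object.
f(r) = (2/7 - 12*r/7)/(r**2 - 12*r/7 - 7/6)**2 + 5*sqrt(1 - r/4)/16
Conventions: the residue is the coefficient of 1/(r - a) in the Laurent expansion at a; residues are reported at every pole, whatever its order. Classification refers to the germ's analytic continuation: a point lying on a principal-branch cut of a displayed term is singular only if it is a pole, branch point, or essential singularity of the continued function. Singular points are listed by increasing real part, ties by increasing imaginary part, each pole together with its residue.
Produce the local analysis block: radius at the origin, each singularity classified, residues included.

Denominator factor (r**2 - 12*r/7 - 7/6)^2: discriminant 1118/147, real irrational roots 6/7 + (1/42)*sqrt(3354) and 6/7 - (1/42)*sqrt(3354); poles of order 2, moduli 6/7 + (1/42)*sqrt(3354) and -6/7 + (1/42)*sqrt(3354).
Branch term (5/16)*sqrt(1 - r/(4)): its argument vanishes at r = 4, a square-root branch point, modulus 4.
The radius of convergence is the smallest modulus among the singular points: -6/7 + (1/42)*sqrt(3354).
The branch term is analytic at 6/7 - (1/42)*sqrt(3354) and contributes nothing to the residue; only the rational part matters.
The factor r**2 - 12*r/7 - 7/6 splits as (r - a)(r - a') with a = 6/7 - (1/42)*sqrt(3354), a' = 6/7 + (1/42)*sqrt(3354). At the order-2 pole a set g(r) = (r - a)^2*(rational part) = [2/7 - 12*r/7] / (r - a')^2.
Order-2 pole: residue = g'(a); g'(6/7 - (1/42)*sqrt(3354)) = -(609/312481)*sqrt(3354), so the residue is -(609/312481)*sqrt(3354).
The branch term is analytic at 6/7 + (1/42)*sqrt(3354) and contributes nothing to the residue; only the rational part matters.
The factor r**2 - 12*r/7 - 7/6 splits as (r - a)(r - a') with a = 6/7 + (1/42)*sqrt(3354), a' = 6/7 - (1/42)*sqrt(3354). At the order-2 pole a set g(r) = (r - a)^2*(rational part) = [2/7 - 12*r/7] / (r - a')^2.
Order-2 pole: residue = g'(a); g'(6/7 + (1/42)*sqrt(3354)) = (609/312481)*sqrt(3354), so the residue is (609/312481)*sqrt(3354).
List the singular points by increasing real part (a conjugate pair: the negative imaginary part first).

Radius of convergence at 0: -6/7 + (1/42)*sqrt(3354).
At 6/7 - (1/42)*sqrt(3354): a pole of order 2; residue -(609/312481)*sqrt(3354).
At 6/7 + (1/42)*sqrt(3354): a pole of order 2; residue (609/312481)*sqrt(3354).
At 4: an algebraic (square-root) branch point.


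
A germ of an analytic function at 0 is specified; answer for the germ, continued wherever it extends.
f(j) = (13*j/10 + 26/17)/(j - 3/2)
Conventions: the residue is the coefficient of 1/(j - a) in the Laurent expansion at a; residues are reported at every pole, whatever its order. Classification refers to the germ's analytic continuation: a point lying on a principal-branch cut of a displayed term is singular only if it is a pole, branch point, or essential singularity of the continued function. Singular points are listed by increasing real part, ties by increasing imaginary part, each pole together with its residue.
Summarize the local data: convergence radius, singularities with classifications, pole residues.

Denominator factor (j - 3/2): pole of order 1 at 3/2, modulus 3/2.
The radius of convergence is the smallest modulus among the singular points: 3/2.
At the order-1 pole 3/2 set g(j) = (j - (3/2))*f(j) = 13*j/10 + 26/17.
Simple pole: residue = g(a) at a = 3/2, which is 1183/340.

Radius of convergence at 0: 3/2.
At 3/2: a pole of order 1; residue 1183/340.


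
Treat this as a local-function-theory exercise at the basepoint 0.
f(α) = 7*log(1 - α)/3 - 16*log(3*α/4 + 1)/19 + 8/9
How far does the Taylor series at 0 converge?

Branch term (-16/19)*log(1 - α/(-4/3)): its argument vanishes at α = -4/3, a logarithmic branch point, modulus 4/3.
Branch term (7/3)*log(1 - α/(1)): its argument vanishes at α = 1, a logarithmic branch point, modulus 1.
The radius of convergence is the smallest modulus among the singular points: 1.

The radius of convergence is 1.


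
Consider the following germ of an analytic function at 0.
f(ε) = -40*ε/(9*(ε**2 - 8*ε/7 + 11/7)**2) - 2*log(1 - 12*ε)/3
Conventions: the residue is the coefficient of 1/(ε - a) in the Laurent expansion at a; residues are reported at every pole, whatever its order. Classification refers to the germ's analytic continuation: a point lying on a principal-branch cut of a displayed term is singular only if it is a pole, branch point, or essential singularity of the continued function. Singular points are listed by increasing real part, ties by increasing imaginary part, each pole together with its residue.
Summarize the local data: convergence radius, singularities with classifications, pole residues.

Radius of convergence at 0: 1/12.
At 1/12: a logarithmic branch point.
At (4/7) - ((1/7)*sqrt(61))*i: a pole of order 2; residue -((1960/33489)*sqrt(61))*i.
At (4/7) + ((1/7)*sqrt(61))*i: a pole of order 2; residue ((1960/33489)*sqrt(61))*i.

Denominator factor (ε**2 - 8*ε/7 + 11/7)^2: discriminant -244/49, complex-conjugate roots (4/7) + ((1/7)*sqrt(61))*i and (4/7) - ((1/7)*sqrt(61))*i; poles of order 2, moduli (1/7)*sqrt(77) and (1/7)*sqrt(77).
Branch term (-2/3)*log(1 - ε/(1/12)): its argument vanishes at ε = 1/12, a logarithmic branch point, modulus 1/12.
The radius of convergence is the smallest modulus among the singular points: 1/12.
The branch term is analytic at (4/7) - ((1/7)*sqrt(61))*i and contributes nothing to the residue; only the rational part matters.
The factor ε**2 - 8*ε/7 + 11/7 splits as (ε - a)(ε - a') with a = (4/7) - ((1/7)*sqrt(61))*i, a' = (4/7) + ((1/7)*sqrt(61))*i. At the order-2 pole a set g(ε) = (ε - a)^2*(rational part) = [-40*ε/9] / (ε - a')^2.
Order-2 pole: residue = g'(a); g'((4/7) - ((1/7)*sqrt(61))*i) = -((1960/33489)*sqrt(61))*i, so the residue is -((1960/33489)*sqrt(61))*i.
The branch term is analytic at (4/7) + ((1/7)*sqrt(61))*i and contributes nothing to the residue; only the rational part matters.
The factor ε**2 - 8*ε/7 + 11/7 splits as (ε - a)(ε - a') with a = (4/7) + ((1/7)*sqrt(61))*i, a' = (4/7) - ((1/7)*sqrt(61))*i. At the order-2 pole a set g(ε) = (ε - a)^2*(rational part) = [-40*ε/9] / (ε - a')^2.
Order-2 pole: residue = g'(a); g'((4/7) + ((1/7)*sqrt(61))*i) = ((1960/33489)*sqrt(61))*i, so the residue is ((1960/33489)*sqrt(61))*i.
List the singular points by increasing real part (a conjugate pair: the negative imaginary part first).


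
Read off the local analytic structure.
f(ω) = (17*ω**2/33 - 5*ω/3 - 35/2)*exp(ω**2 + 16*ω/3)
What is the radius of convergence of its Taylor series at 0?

The radius of convergence is infinite.

The factor exp(ω**2 + 16*ω/3) is entire and contributes no finite singular point.
The polynomial part has no poles.
No finite singular points: the Taylor series at 0 converges everywhere.


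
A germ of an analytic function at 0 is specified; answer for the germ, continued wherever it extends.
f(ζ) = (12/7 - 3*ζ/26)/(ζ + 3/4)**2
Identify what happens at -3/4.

The denominator factor ζ + 3/4 vanishes at -3/4 and appears to the power 2; the numerator there equals 1311/728, nonzero, and no other factor vanishes.
Hence a pole whose order is the multiplicity, 2.

The point is a pole of order 2.


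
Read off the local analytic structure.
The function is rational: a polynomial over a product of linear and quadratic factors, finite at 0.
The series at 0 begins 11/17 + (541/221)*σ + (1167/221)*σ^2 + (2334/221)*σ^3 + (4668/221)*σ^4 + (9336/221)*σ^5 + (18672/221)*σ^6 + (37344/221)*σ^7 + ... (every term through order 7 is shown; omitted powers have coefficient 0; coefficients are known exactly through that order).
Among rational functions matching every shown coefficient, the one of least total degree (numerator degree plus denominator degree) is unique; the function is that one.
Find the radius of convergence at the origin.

The radius of convergence is 1/2.

No rational of total degree below 3 reproduces all 8 coefficients; solving the [2/1] Pade equations on them gives f(σ) = (-5*σ**2/26 - 15*σ/26 - 11/34)/(σ - 1/2), whose expansion matches every shown term.
Denominator factor (σ - 1/2): pole of order 1 at 1/2, modulus 1/2.
The radius of convergence is the smallest modulus among the singular points: 1/2.


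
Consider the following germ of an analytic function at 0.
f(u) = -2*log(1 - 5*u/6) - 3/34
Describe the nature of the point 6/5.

The term (-2)*log(1 - u/(6/5)) has argument 1 - 6/5/(6/5) = 0 at 6/5: a logarithmic (infinitely-sheeted) branch point; the remaining terms are analytic or single-valued there.

The point is a logarithmic branch point.


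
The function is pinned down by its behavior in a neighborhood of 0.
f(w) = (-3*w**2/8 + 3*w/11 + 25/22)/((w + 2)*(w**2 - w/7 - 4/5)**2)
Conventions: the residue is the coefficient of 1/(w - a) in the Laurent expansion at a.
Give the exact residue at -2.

At the order-1 pole -2 set g(w) = (w - (-2))*f(w) = (-3*w**2/8 + 3*w/11 + 25/22)/(w**2 - w/7 - 4/5)**2.
Simple pole: residue = g(a) at a = -2, which is -6125/81862.

The residue is -6125/81862.


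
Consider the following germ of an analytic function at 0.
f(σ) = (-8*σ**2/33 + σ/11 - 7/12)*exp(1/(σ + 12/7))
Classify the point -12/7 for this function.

The exponent 1/(σ - (-12/7)) has a pole at -12/7, so exp(1/(σ - (-12/7))) takes every nonzero value near it: an essential singularity (not a pole of any order).

The point is an essential singularity.


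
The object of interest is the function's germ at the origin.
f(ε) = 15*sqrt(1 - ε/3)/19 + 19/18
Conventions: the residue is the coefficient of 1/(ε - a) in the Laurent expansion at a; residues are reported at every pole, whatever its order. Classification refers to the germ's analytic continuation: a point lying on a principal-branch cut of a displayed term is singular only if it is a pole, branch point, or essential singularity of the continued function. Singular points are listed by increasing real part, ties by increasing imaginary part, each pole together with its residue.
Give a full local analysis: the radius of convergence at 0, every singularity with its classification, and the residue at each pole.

Radius of convergence at 0: 3.
At 3: an algebraic (square-root) branch point.

Branch term (15/19)*sqrt(1 - ε/(3)): its argument vanishes at ε = 3, a square-root branch point, modulus 3.
The radius of convergence is the smallest modulus among the singular points: 3.


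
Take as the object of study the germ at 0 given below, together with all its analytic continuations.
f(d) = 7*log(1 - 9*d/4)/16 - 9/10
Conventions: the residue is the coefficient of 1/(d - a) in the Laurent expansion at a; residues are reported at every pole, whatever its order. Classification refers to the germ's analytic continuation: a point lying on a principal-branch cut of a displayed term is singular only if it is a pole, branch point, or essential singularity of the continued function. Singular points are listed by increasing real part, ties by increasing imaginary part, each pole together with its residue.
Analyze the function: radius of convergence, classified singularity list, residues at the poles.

Branch term (7/16)*log(1 - d/(4/9)): its argument vanishes at d = 4/9, a logarithmic branch point, modulus 4/9.
The radius of convergence is the smallest modulus among the singular points: 4/9.

Radius of convergence at 0: 4/9.
At 4/9: a logarithmic branch point.


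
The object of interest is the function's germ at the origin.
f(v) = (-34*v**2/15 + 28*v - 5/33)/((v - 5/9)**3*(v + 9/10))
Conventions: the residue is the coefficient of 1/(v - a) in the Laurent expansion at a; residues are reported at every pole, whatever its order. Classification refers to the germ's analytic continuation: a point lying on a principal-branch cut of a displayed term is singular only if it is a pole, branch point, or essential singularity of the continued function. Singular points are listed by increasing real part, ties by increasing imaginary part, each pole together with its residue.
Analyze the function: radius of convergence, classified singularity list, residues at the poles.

Radius of convergence at 0: 5/9.
At -9/10: a pole of order 1; residue 218016684/24729001.
At 5/9: a pole of order 3; residue -218016684/24729001.

Denominator factor (v + 9/10): pole of order 1 at -9/10, modulus 9/10.
Denominator factor (v - 5/9)^3: pole of order 3 at 5/9, modulus 5/9.
The radius of convergence is the smallest modulus among the singular points: 5/9.
At the order-1 pole -9/10 set g(v) = (v - (-9/10))*f(v) = (-34*v**2/15 + 28*v - 5/33)/(v - 5/9)**3.
Simple pole: residue = g(a) at a = -9/10, which is 218016684/24729001.
At the order-3 pole 5/9 set g(v) = (v - (5/9))^3*f(v) = (-34*v**2/15 + 28*v - 5/33)/(v + 9/10).
Order-3 pole: residue = g''(a)/2; g''(5/9) = -436033368/24729001, so the residue is -218016684/24729001.
List the singular points by increasing real part (a conjugate pair: the negative imaginary part first).


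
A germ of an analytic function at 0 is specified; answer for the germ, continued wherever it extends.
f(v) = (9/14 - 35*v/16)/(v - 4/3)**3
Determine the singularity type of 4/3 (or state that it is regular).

The denominator factor v - 4/3 vanishes at 4/3 and appears to the power 3; the numerator there equals -191/84, nonzero, and no other factor vanishes.
Hence a pole whose order is the multiplicity, 3.

The point is a pole of order 3.


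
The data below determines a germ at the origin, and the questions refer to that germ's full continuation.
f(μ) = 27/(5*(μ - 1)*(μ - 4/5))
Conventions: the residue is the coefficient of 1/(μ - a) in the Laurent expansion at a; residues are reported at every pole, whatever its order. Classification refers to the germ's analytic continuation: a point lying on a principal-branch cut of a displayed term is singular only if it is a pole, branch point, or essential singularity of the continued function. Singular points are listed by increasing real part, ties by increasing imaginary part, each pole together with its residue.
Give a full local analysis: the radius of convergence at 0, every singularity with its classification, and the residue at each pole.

Radius of convergence at 0: 4/5.
At 4/5: a pole of order 1; residue -27.
At 1: a pole of order 1; residue 27.

Denominator factor (μ - 4/5): pole of order 1 at 4/5, modulus 4/5.
Denominator factor (μ - 1): pole of order 1 at 1, modulus 1.
The radius of convergence is the smallest modulus among the singular points: 4/5.
At the order-1 pole 4/5 set g(μ) = (μ - (4/5))*f(μ) = 27/(5*(μ - 1)).
Simple pole: residue = g(a) at a = 4/5, which is -27.
At the order-1 pole 1 set g(μ) = (μ - (1))*f(μ) = 27/(5*(μ - 4/5)).
Simple pole: residue = g(a) at a = 1, which is 27.
List the singular points by increasing real part (a conjugate pair: the negative imaginary part first).


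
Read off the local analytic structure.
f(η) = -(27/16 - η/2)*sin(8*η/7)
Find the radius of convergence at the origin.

The factor -sin(8*η/7) is entire and contributes no finite singular point.
The polynomial part has no poles.
No finite singular points: the Taylor series at 0 converges everywhere.

The radius of convergence is infinite.


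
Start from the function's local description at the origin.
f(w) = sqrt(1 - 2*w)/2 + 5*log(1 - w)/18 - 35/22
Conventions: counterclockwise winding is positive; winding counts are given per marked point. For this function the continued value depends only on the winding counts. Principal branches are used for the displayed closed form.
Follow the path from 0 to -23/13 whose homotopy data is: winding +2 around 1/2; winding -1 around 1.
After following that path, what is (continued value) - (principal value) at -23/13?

Continued minus principal equals -(5/9)*pi*i.

The rational part is single-valued and drops out of the difference; each branch term changes only by its own monodromy.
(1/2)*sqrt(1 - w/(1/2)): winding +2 is even, the square root returns to the same sheet, contribution 0.
(5/18)*log(1 - w/(1)): each positive loop around 1 adds 2*pi*i to the log, so winding -1 contributes (5/18)*(-1)*2*pi*i = -(5/9)*pi*i.
Summing the contributions at w = -23/13 gives -(5/9)*pi*i.


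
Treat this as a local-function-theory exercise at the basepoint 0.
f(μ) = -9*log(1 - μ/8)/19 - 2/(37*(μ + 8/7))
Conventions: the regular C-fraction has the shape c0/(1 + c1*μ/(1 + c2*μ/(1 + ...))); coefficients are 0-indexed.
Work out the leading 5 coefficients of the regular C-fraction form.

The regular C-fraction coefficients are [-7/148, 2263/1064, -2171493/1203916, -5242594/44271069, 59517680735/98705194752].

Taylor coefficients (expand at 0): a_0 = -7/148, a_1 = 2263/22496, a_2 = -5851/179968, a_3 = 46063/1439744, a_4 = -39875/1439744.
c0 = a_0 = -7/148. Peel one level at a time: if S = 1 + c*μ/S' with S'(0) = 1, then c is the μ-coefficient of S and S' = c*μ/(S - 1).
S_1 = c0/f = 1 + (2263/1064)*μ + (2171493/566048)*μ^2 + ...; c1 = 2263/1064.
S_2 = c1*μ/(S_1 - 1) = 1 + (-2171493/1203916)*μ + (-2187699/10242338)*μ^2 + ...; c2 = -2171493/1203916.
S_3 = c2*μ/(S_2 - 1) = 1 + (-5242594/44271069)*μ + (3497945885/48987004032)*μ^2 + ...; c3 = -5242594/44271069.
S_4 = c3*μ/(S_3 - 1) = 1 + (59517680735/98705194752)*μ + ...; c4 = 59517680735/98705194752.


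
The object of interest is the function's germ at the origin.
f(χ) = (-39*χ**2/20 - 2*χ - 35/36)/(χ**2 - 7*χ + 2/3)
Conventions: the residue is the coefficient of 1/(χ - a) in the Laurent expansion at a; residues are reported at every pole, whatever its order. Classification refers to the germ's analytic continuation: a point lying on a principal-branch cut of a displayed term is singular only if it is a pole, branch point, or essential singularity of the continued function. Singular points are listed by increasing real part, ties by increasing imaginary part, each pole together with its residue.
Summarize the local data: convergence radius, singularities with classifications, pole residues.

Denominator factor (χ**2 - 7*χ + 2/3): discriminant 139/3, real irrational roots 7/2 + (1/6)*sqrt(417) and 7/2 - (1/6)*sqrt(417); poles of order 1, moduli 7/2 + (1/6)*sqrt(417) and 7/2 - (1/6)*sqrt(417).
The radius of convergence is the smallest modulus among the singular points: 7/2 - (1/6)*sqrt(417).
The factor χ**2 - 7*χ + 2/3 splits as (χ - a)(χ - a') with a = 7/2 - (1/6)*sqrt(417), a' = 7/2 + (1/6)*sqrt(417). At the order-1 pole a set g(χ) = (χ - a)*f(χ) = [-39*χ**2/20 - 2*χ - 35/36] / (χ - a').
Simple pole: residue = g(a) at a = 7/2 - (1/6)*sqrt(417), which is -313/40 + (19601/50040)*sqrt(417).
The factor χ**2 - 7*χ + 2/3 splits as (χ - a)(χ - a') with a = 7/2 + (1/6)*sqrt(417), a' = 7/2 - (1/6)*sqrt(417). At the order-1 pole a set g(χ) = (χ - a)*f(χ) = [-39*χ**2/20 - 2*χ - 35/36] / (χ - a').
Simple pole: residue = g(a) at a = 7/2 + (1/6)*sqrt(417), which is -313/40 - (19601/50040)*sqrt(417).
List the singular points by increasing real part (a conjugate pair: the negative imaginary part first).

Radius of convergence at 0: 7/2 - (1/6)*sqrt(417).
At 7/2 - (1/6)*sqrt(417): a pole of order 1; residue -313/40 + (19601/50040)*sqrt(417).
At 7/2 + (1/6)*sqrt(417): a pole of order 1; residue -313/40 - (19601/50040)*sqrt(417).


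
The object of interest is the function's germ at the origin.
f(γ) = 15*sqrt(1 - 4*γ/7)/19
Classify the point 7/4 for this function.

The point is an algebraic (square-root) branch point.

The term (15/19)*sqrt(1 - γ/(7/4)) has argument 1 - 7/4/(7/4) = 0 at 7/4: a square-root (algebraic, two-sheeted) branch point; the remaining terms are analytic or single-valued there.


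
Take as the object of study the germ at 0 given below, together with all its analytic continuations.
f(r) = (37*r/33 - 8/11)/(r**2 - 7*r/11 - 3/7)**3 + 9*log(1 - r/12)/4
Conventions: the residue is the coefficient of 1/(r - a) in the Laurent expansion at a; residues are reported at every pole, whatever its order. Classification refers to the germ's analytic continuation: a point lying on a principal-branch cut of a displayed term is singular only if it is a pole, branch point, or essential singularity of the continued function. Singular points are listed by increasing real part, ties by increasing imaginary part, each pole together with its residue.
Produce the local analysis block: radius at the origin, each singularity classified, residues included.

Radius of convergence at 0: -7/22 + (1/154)*sqrt(12565).
At 7/22 - (1/154)*sqrt(12565): a pole of order 3; residue (17543911/5783534875)*sqrt(12565).
At 7/22 + (1/154)*sqrt(12565): a pole of order 3; residue -(17543911/5783534875)*sqrt(12565).
At 12: a logarithmic branch point.

Denominator factor (r**2 - 7*r/11 - 3/7)^3: discriminant 1795/847, real irrational roots 7/22 + (1/154)*sqrt(12565) and 7/22 - (1/154)*sqrt(12565); poles of order 3, moduli 7/22 + (1/154)*sqrt(12565) and -7/22 + (1/154)*sqrt(12565).
Branch term (9/4)*log(1 - r/(12)): its argument vanishes at r = 12, a logarithmic branch point, modulus 12.
The radius of convergence is the smallest modulus among the singular points: -7/22 + (1/154)*sqrt(12565).
The branch term is analytic at 7/22 - (1/154)*sqrt(12565) and contributes nothing to the residue; only the rational part matters.
The factor r**2 - 7*r/11 - 3/7 splits as (r - a)(r - a') with a = 7/22 - (1/154)*sqrt(12565), a' = 7/22 + (1/154)*sqrt(12565). At the order-3 pole a set g(r) = (r - a)^3*(rational part) = [37*r/33 - 8/11] / (r - a')^3.
Order-3 pole: residue = g''(a)/2; g''(7/22 - (1/154)*sqrt(12565)) = (35087822/5783534875)*sqrt(12565), so the residue is (17543911/5783534875)*sqrt(12565).
The branch term is analytic at 7/22 + (1/154)*sqrt(12565) and contributes nothing to the residue; only the rational part matters.
The factor r**2 - 7*r/11 - 3/7 splits as (r - a)(r - a') with a = 7/22 + (1/154)*sqrt(12565), a' = 7/22 - (1/154)*sqrt(12565). At the order-3 pole a set g(r) = (r - a)^3*(rational part) = [37*r/33 - 8/11] / (r - a')^3.
Order-3 pole: residue = g''(a)/2; g''(7/22 + (1/154)*sqrt(12565)) = -(35087822/5783534875)*sqrt(12565), so the residue is -(17543911/5783534875)*sqrt(12565).
List the singular points by increasing real part (a conjugate pair: the negative imaginary part first).


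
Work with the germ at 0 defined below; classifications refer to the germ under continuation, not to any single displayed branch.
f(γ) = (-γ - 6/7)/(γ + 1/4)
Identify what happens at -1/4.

The point is a pole of order 1.

The denominator factor γ + 1/4 vanishes at -1/4 and appears to the power 1; the numerator there equals -17/28, nonzero, and no other factor vanishes.
Hence a pole whose order is the multiplicity, 1.


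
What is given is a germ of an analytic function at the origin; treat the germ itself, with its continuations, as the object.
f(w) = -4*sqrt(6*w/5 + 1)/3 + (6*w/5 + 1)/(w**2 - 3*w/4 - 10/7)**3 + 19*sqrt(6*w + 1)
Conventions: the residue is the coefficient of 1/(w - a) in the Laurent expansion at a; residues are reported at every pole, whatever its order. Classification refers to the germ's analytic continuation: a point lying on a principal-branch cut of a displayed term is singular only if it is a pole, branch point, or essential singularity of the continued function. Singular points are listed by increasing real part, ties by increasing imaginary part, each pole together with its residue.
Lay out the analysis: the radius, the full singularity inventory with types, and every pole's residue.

Radius of convergence at 0: 1/6.
At 3/8 - (1/56)*sqrt(4921): a pole of order 3; residue -(2182656/1737144635)*sqrt(4921).
At -5/6: an algebraic (square-root) branch point.
At -1/6: an algebraic (square-root) branch point.
At 3/8 + (1/56)*sqrt(4921): a pole of order 3; residue (2182656/1737144635)*sqrt(4921).

Denominator factor (w**2 - 3*w/4 - 10/7)^3: discriminant 703/112, real irrational roots 3/8 + (1/56)*sqrt(4921) and 3/8 - (1/56)*sqrt(4921); poles of order 3, moduli 3/8 + (1/56)*sqrt(4921) and -3/8 + (1/56)*sqrt(4921).
Branch term (-4/3)*sqrt(1 - w/(-5/6)): its argument vanishes at w = -5/6, a square-root branch point, modulus 5/6.
Branch term (19)*sqrt(1 - w/(-1/6)): its argument vanishes at w = -1/6, a square-root branch point, modulus 1/6.
The radius of convergence is the smallest modulus among the singular points: 1/6.
The branch terms are analytic at 3/8 - (1/56)*sqrt(4921) and contribute nothing to the residue; only the rational part matters.
The factor w**2 - 3*w/4 - 10/7 splits as (w - a)(w - a') with a = 3/8 - (1/56)*sqrt(4921), a' = 3/8 + (1/56)*sqrt(4921). At the order-3 pole a set g(w) = (w - a)^3*(rational part) = [6*w/5 + 1] / (w - a')^3.
Order-3 pole: residue = g''(a)/2; g''(3/8 - (1/56)*sqrt(4921)) = -(4365312/1737144635)*sqrt(4921), so the residue is -(2182656/1737144635)*sqrt(4921).
The branch terms are analytic at 3/8 + (1/56)*sqrt(4921) and contribute nothing to the residue; only the rational part matters.
The factor w**2 - 3*w/4 - 10/7 splits as (w - a)(w - a') with a = 3/8 + (1/56)*sqrt(4921), a' = 3/8 - (1/56)*sqrt(4921). At the order-3 pole a set g(w) = (w - a)^3*(rational part) = [6*w/5 + 1] / (w - a')^3.
Order-3 pole: residue = g''(a)/2; g''(3/8 + (1/56)*sqrt(4921)) = (4365312/1737144635)*sqrt(4921), so the residue is (2182656/1737144635)*sqrt(4921).
List the singular points by increasing real part (a conjugate pair: the negative imaginary part first).


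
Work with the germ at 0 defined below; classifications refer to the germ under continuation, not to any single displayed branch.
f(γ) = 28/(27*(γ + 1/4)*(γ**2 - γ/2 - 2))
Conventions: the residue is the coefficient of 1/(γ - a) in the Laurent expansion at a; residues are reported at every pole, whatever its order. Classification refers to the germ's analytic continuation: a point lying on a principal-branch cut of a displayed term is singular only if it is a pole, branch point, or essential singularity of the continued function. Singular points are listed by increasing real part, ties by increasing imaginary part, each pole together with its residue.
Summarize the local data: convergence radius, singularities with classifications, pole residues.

Radius of convergence at 0: 1/4.
At 1/4 - (1/4)*sqrt(33): a pole of order 1; residue 224/783 + (448/25839)*sqrt(33).
At -1/4: a pole of order 1; residue -448/783.
At 1/4 + (1/4)*sqrt(33): a pole of order 1; residue 224/783 - (448/25839)*sqrt(33).

Denominator factor (γ**2 - γ/2 - 2): discriminant 33/4, real irrational roots 1/4 + (1/4)*sqrt(33) and 1/4 - (1/4)*sqrt(33); poles of order 1, moduli 1/4 + (1/4)*sqrt(33) and -1/4 + (1/4)*sqrt(33).
Denominator factor (γ + 1/4): pole of order 1 at -1/4, modulus 1/4.
The radius of convergence is the smallest modulus among the singular points: 1/4.
The factor γ**2 - γ/2 - 2 splits as (γ - a)(γ - a') with a = 1/4 - (1/4)*sqrt(33), a' = 1/4 + (1/4)*sqrt(33). At the order-1 pole a set g(γ) = (γ - a)*f(γ) = [28/(27*(γ + 1/4))] / (γ - a').
Simple pole: residue = g(a) at a = 1/4 - (1/4)*sqrt(33), which is 224/783 + (448/25839)*sqrt(33).
At the order-1 pole -1/4 set g(γ) = (γ - (-1/4))*f(γ) = 28/(27*(γ**2 - γ/2 - 2)).
Simple pole: residue = g(a) at a = -1/4, which is -448/783.
The factor γ**2 - γ/2 - 2 splits as (γ - a)(γ - a') with a = 1/4 + (1/4)*sqrt(33), a' = 1/4 - (1/4)*sqrt(33). At the order-1 pole a set g(γ) = (γ - a)*f(γ) = [28/(27*(γ + 1/4))] / (γ - a').
Simple pole: residue = g(a) at a = 1/4 + (1/4)*sqrt(33), which is 224/783 - (448/25839)*sqrt(33).
List the singular points by increasing real part (a conjugate pair: the negative imaginary part first).


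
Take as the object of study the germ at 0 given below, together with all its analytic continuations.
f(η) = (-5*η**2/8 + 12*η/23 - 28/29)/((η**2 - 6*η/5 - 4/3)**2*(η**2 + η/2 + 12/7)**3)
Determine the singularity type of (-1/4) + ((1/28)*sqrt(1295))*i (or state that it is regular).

The denominator factor η**2 + η/2 + 12/7 vanishes at (-1/4) + ((1/28)*sqrt(1295))*i and appears to the power 3; the numerator there equals (-30673/298816) + ((307/10304)*sqrt(1295))*i, nonzero, and no other factor vanishes.
Hence a pole whose order is the multiplicity, 3.

The point is a pole of order 3.


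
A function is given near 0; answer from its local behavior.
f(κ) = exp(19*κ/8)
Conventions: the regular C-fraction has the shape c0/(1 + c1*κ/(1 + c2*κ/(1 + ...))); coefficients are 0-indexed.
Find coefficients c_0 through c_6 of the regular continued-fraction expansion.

Taylor coefficients (expand at 0): a_0 = 1, a_1 = 19/8, a_2 = 361/128, a_3 = 6859/3072, a_4 = 130321/98304, a_5 = 2476099/3932160, a_6 = 47045881/188743680.
c0 = a_0 = 1. Peel one level at a time: if S = 1 + c*κ/S' with S'(0) = 1, then c is the κ-coefficient of S and S' = c*κ/(S - 1).
S_1 = c0/f = 1 + (-19/8)*κ + (361/128)*κ^2 + ...; c1 = -19/8.
S_2 = c1*κ/(S_1 - 1) = 1 + (19/16)*κ + (361/768)*κ^2 + ...; c2 = 19/16.
S_3 = c2*κ/(S_2 - 1) = 1 + (-19/48)*κ + (361/2304)*κ^2 + ...; c3 = -19/48.
S_4 = c3*κ/(S_3 - 1) = 1 + (19/48)*κ + (361/3840)*κ^2 + ...; c4 = 19/48.
S_5 = c4*κ/(S_4 - 1) = 1 + (-19/80)*κ + (361/6400)*κ^2 + ...; c5 = -19/80.
S_6 = c5*κ/(S_5 - 1) = 1 + (19/80)*κ + ...; c6 = 19/80.

The regular C-fraction coefficients are [1, -19/8, 19/16, -19/48, 19/48, -19/80, 19/80].


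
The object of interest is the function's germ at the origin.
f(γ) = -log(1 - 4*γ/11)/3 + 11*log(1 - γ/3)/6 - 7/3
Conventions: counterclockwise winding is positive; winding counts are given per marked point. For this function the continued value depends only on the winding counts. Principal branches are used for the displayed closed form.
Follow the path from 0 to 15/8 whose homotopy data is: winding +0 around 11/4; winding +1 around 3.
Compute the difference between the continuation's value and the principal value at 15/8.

Continued minus principal equals (11/3)*pi*i.

The rational part is single-valued and drops out of the difference; each branch term changes only by its own monodromy.
(11/6)*log(1 - γ/(3)): each positive loop around 3 adds 2*pi*i to the log, so winding +1 contributes (11/6)*(1)*2*pi*i = (11/3)*pi*i.
(-1/3)*log(1 - γ/(11/4)): winding 0 around 11/4, so this term returns to its principal value, contribution 0.
Summing the contributions at γ = 15/8 gives (11/3)*pi*i.


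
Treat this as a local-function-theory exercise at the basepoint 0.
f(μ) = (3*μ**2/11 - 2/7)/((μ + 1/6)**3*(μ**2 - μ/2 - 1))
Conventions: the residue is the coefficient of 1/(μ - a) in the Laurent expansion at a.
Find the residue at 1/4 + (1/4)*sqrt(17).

The factor μ**2 - μ/2 - 1 splits as (μ - a)(μ - a') with a = 1/4 + (1/4)*sqrt(17), a' = 1/4 - (1/4)*sqrt(17). At the order-1 pole a set g(μ) = (μ - a)*f(μ) = [(3*μ**2/11 - 2/7)/(μ + 1/6)**3] / (μ - a').
Simple pole: residue = g(a) at a = 1/4 + (1/4)*sqrt(17), which is -141507/1261568 + (717957/21446656)*sqrt(17).

The residue is -141507/1261568 + (717957/21446656)*sqrt(17).


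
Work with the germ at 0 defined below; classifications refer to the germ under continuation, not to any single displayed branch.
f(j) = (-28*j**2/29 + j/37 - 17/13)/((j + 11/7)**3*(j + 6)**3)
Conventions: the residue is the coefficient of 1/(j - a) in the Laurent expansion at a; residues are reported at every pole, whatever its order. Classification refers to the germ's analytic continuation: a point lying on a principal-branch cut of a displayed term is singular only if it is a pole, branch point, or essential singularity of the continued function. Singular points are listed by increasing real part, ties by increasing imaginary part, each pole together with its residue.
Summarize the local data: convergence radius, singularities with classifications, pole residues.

Radius of convergence at 0: 11/7.
At -6: a pole of order 3; residue 19228065157/399348027299.
At -11/7: a pole of order 3; residue -19228065157/399348027299.

Denominator factor (j + 11/7)^3: pole of order 3 at -11/7, modulus 11/7.
Denominator factor (j + 6)^3: pole of order 3 at -6, modulus 6.
The radius of convergence is the smallest modulus among the singular points: 11/7.
At the order-3 pole -6 set g(j) = (j - (-6))^3*f(j) = (-28*j**2/29 + j/37 - 17/13)/(j + 11/7)**3.
Order-3 pole: residue = g''(a)/2; g''(-6) = 38456130314/399348027299, so the residue is 19228065157/399348027299.
At the order-3 pole -11/7 set g(j) = (j - (-11/7))^3*f(j) = (-28*j**2/29 + j/37 - 17/13)/(j + 6)**3.
Order-3 pole: residue = g''(a)/2; g''(-11/7) = -38456130314/399348027299, so the residue is -19228065157/399348027299.
List the singular points by increasing real part (a conjugate pair: the negative imaginary part first).


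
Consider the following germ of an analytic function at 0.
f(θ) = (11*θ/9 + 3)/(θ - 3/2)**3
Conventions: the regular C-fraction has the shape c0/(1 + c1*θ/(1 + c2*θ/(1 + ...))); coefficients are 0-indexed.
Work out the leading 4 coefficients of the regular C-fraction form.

Taylor coefficients (expand at 0): a_0 = -8/9, a_1 = -520/243, a_2 = -752/243, a_3 = -2624/729.
c0 = a_0 = -8/9. Peel one level at a time: if S = 1 + c*θ/S' with S'(0) = 1, then c is the θ-coefficient of S and S' = c*θ/(S - 1).
S_1 = c0/f = 1 + (-65/27)*θ + (1687/729)*θ^2 + ...; c1 = -65/27.
S_2 = c1*θ/(S_1 - 1) = 1 + (1687/1755)*θ + (5188/12675)*θ^2 + ...; c2 = 1687/1755.
S_3 = c2*θ/(S_2 - 1) = 1 + (-46692/109655)*θ + ...; c3 = -46692/109655.

The regular C-fraction coefficients are [-8/9, -65/27, 1687/1755, -46692/109655].


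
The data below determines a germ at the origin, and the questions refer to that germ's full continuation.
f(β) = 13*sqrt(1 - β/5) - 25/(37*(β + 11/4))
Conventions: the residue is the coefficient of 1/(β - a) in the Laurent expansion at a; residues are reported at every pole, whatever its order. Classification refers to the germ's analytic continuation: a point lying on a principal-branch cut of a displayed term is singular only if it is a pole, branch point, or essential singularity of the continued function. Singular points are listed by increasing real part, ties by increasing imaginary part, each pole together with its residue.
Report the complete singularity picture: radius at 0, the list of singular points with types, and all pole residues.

Radius of convergence at 0: 11/4.
At -11/4: a pole of order 1; residue -25/37.
At 5: an algebraic (square-root) branch point.

Denominator factor (β + 11/4): pole of order 1 at -11/4, modulus 11/4.
Branch term (13)*sqrt(1 - β/(5)): its argument vanishes at β = 5, a square-root branch point, modulus 5.
The radius of convergence is the smallest modulus among the singular points: 11/4.
The branch term is analytic at -11/4 and contributes nothing to the residue; only the rational part matters.
At the order-1 pole -11/4 set g(β) = (β - (-11/4))*(rational part) = -25/37.
Simple pole: residue = g(a) at a = -11/4, which is -25/37.
List the singular points by increasing real part (a conjugate pair: the negative imaginary part first).
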